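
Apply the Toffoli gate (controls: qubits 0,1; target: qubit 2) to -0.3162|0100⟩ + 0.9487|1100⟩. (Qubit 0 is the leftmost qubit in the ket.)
-0.3162|0100⟩ + 0.9487|1110⟩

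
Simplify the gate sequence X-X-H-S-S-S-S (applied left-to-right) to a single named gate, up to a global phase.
H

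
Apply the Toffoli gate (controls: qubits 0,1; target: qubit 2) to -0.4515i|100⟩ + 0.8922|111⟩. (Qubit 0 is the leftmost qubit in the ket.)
-0.4515i|100⟩ + 0.8922|110⟩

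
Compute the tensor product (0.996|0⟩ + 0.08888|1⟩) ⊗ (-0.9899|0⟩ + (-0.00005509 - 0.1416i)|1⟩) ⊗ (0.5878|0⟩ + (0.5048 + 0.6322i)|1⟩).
-0.5795|000⟩ + (-0.4977 - 0.6233i)|001⟩ + (-0.00003225 - 0.0829i)|010⟩ + (0.08913 - 0.07123i)|011⟩ - 0.05172|100⟩ + (-0.04441 - 0.05562i)|101⟩ + (-0.000002878 - 0.007398i)|110⟩ + (0.007954 - 0.006356i)|111⟩

amp(|b₁b₂…⟩) = product of the factor amplitudes for bits b₁, b₂, …; only kets whose every factor amplitude is nonzero survive.
|000⟩: (0.996)(-0.9899)(0.5878) = -0.5795
|001⟩: (0.996)(-0.9899)(0.5048 + 0.6322i) = (-0.4977 - 0.6233i)
|010⟩: (0.996)(-0.00005509 - 0.1416i)(0.5878) = (-0.00003225 - 0.0829i)
|011⟩: (0.996)(-0.00005509 - 0.1416i)(0.5048 + 0.6322i) = (0.08913 - 0.07123i)
|100⟩: (0.08888)(-0.9899)(0.5878) = -0.05172
|101⟩: (0.08888)(-0.9899)(0.5048 + 0.6322i) = (-0.04441 - 0.05562i)
|110⟩: (0.08888)(-0.00005509 - 0.1416i)(0.5878) = (-0.000002878 - 0.007398i)
|111⟩: (0.08888)(-0.00005509 - 0.1416i)(0.5048 + 0.6322i) = (0.007954 - 0.006356i)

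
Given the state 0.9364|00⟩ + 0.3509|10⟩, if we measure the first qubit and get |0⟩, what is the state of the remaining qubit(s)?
|0⟩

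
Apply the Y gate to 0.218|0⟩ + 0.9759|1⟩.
-0.9759i|0⟩ + 0.218i|1⟩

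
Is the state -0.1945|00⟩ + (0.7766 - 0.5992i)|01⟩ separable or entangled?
Separable

Writing the state as a|00⟩ + b|01⟩ + c|10⟩ + d|11⟩, it is a product state iff ad − bc = 0.
Here (a, b, c, d) = (-0.1945, (0.7766 - 0.5992i), 0, 0): ad − bc = (-0.1945)(0) − (0.7766 - 0.5992i)(0) = 0, so the state is separable.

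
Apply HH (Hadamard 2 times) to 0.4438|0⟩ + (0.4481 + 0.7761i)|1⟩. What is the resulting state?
0.4438|0⟩ + (0.4481 + 0.7761i)|1⟩

H² = I, so an even number of Hadamards cancels: H^2 = I and the state is unchanged.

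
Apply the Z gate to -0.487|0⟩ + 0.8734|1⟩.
-0.487|0⟩ - 0.8734|1⟩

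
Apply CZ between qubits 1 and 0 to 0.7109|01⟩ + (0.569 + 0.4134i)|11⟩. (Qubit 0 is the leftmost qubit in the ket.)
0.7109|01⟩ + (-0.569 - 0.4134i)|11⟩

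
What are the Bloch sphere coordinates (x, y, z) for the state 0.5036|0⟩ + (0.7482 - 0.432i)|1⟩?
(0.7536, -0.4351, -0.4928)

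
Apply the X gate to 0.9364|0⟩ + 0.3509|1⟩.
0.3509|0⟩ + 0.9364|1⟩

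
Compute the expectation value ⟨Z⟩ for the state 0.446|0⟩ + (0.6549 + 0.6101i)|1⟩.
-0.6022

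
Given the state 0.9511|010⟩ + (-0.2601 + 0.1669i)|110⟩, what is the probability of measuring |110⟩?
0.09551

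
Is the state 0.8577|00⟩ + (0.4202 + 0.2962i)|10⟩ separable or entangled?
Separable

Writing the state as a|00⟩ + b|01⟩ + c|10⟩ + d|11⟩, it is a product state iff ad − bc = 0.
Here (a, b, c, d) = (0.8577, 0, (0.4202 + 0.2962i), 0): ad − bc = (0.8577)(0) − (0)(0.4202 + 0.2962i) = 0, so the state is separable.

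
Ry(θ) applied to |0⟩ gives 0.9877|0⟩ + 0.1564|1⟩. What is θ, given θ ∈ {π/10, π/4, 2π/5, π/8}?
π/10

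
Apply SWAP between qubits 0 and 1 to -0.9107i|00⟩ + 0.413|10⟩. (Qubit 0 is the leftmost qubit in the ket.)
-0.9107i|00⟩ + 0.413|01⟩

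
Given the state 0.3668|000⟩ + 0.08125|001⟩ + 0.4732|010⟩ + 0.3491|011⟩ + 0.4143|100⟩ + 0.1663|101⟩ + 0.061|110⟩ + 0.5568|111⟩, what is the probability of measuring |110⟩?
0.003721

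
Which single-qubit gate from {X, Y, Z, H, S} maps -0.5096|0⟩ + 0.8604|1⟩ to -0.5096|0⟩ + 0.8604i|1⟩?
S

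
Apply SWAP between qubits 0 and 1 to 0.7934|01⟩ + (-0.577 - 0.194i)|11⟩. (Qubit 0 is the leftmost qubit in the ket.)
0.7934|10⟩ + (-0.577 - 0.194i)|11⟩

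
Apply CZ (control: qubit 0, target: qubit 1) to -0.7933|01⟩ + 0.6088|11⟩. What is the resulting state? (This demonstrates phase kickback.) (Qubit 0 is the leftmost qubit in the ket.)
-0.7933|01⟩ - 0.6088|11⟩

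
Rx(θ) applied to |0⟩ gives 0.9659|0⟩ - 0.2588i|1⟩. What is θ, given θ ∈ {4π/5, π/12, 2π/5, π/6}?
π/6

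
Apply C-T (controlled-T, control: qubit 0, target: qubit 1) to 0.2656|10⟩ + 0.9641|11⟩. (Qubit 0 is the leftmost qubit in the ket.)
0.2656|10⟩ + (0.6817 + 0.6817i)|11⟩

C-T leaves the control-|0⟩ kets |00⟩, |01⟩ unchanged and applies T to qubit 1 on the control-|1⟩ pair (|10⟩, |11⟩).
T = [[1, 0], [0, (1/√2 + (1/√2)i)]].
With a = amp(|10⟩) = 0.2656 and b = amp(|11⟩) = 0.9641:
new amp(|10⟩) = (1)·a = 0.2656
new amp(|11⟩) = (1/√2 + (1/√2)i)·b = (0.6817 + 0.6817i)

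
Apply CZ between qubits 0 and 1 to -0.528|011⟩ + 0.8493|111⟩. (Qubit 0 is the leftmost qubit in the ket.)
-0.528|011⟩ - 0.8493|111⟩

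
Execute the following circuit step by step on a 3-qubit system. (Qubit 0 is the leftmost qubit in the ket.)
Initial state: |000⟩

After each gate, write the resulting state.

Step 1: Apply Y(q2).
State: i|001⟩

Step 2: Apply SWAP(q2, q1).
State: i|010⟩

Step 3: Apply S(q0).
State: i|010⟩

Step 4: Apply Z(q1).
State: -i|010⟩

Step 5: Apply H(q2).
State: -(1/√2)i|010⟩ - (1/√2)i|011⟩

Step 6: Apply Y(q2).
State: -1/√2|010⟩ + 1/√2|011⟩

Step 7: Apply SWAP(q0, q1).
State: -1/√2|100⟩ + 1/√2|101⟩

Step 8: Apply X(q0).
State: -1/√2|000⟩ + 1/√2|001⟩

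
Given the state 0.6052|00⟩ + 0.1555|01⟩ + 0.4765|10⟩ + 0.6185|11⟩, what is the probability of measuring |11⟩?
0.3825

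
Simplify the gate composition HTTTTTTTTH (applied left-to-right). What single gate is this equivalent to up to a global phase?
I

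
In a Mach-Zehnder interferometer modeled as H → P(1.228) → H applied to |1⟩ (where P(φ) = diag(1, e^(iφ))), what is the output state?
(0.3319 - 0.4709i)|0⟩ + (0.6681 + 0.4709i)|1⟩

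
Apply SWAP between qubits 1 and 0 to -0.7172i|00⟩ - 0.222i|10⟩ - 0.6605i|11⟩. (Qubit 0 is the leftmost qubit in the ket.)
-0.7172i|00⟩ - 0.222i|01⟩ - 0.6605i|11⟩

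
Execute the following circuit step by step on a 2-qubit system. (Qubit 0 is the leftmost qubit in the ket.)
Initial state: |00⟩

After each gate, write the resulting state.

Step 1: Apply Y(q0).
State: i|10⟩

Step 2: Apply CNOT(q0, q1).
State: i|11⟩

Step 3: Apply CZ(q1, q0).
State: -i|11⟩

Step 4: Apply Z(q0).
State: i|11⟩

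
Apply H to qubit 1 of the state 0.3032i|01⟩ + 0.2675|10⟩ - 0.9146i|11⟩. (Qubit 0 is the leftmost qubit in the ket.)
0.2144i|00⟩ - 0.2144i|01⟩ + (0.1892 - 0.6467i)|10⟩ + (0.1892 + 0.6467i)|11⟩

H on qubit 1 mixes each pair of kets that differ only in qubit 1: amplitudes (a, b) of (|…0…⟩, |…1…⟩) become ((a + b)/√2, (a − b)/√2). Kets absent from the input have amplitude 0.
(|00⟩, |01⟩): (a, b) = (0, 0.3032i) → (0.2144i, -0.2144i)
(|10⟩, |11⟩): (a, b) = (0.2675, -0.9146i) → ((0.1892 - 0.6467i), (0.1892 + 0.6467i))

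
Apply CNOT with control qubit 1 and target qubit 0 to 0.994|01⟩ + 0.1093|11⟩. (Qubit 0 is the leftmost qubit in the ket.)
0.1093|01⟩ + 0.994|11⟩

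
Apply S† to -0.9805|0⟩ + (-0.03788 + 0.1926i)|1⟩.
-0.9805|0⟩ + (0.1926 + 0.03788i)|1⟩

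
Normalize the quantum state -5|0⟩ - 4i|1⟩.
-0.7809|0⟩ - 0.6247i|1⟩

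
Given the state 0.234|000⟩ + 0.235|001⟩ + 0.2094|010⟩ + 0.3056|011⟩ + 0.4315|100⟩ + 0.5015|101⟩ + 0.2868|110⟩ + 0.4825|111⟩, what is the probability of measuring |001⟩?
0.05523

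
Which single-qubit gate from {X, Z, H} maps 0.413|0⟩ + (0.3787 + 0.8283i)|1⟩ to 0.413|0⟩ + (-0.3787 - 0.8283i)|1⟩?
Z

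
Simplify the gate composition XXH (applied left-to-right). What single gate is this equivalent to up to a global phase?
H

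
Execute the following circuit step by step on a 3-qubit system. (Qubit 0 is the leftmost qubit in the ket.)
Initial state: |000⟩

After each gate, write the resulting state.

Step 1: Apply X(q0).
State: |100⟩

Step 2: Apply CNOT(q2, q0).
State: |100⟩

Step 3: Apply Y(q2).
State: i|101⟩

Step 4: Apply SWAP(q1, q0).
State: i|011⟩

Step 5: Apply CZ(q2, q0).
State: i|011⟩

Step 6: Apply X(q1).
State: i|001⟩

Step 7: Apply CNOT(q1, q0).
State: i|001⟩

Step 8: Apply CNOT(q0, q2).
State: i|001⟩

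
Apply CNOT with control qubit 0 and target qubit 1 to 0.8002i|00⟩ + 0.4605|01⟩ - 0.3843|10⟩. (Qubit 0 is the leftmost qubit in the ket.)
0.8002i|00⟩ + 0.4605|01⟩ - 0.3843|11⟩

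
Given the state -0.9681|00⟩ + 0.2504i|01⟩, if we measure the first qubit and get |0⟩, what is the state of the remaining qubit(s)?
-0.9681|0⟩ + 0.2504i|1⟩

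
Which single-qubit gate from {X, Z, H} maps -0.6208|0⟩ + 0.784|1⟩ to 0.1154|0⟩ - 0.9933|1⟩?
H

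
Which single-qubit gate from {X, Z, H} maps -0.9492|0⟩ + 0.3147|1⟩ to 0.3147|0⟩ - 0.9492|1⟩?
X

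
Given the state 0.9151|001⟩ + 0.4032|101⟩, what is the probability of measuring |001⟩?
0.8374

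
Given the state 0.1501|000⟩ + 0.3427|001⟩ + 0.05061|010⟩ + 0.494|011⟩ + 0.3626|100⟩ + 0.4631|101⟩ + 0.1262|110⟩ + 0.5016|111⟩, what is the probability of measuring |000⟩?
0.02253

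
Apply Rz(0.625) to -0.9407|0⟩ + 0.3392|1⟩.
(-0.8951 + 0.2892i)|0⟩ + (0.3228 + 0.1043i)|1⟩

Rz(0.625) = [[e^(−iθ/2), 0], [0, e^(iθ/2)]] with e^(±iθ/2) = cos(θ/2) ± i·sin(θ/2); θ = 0.625, cos(θ/2) ≈ 0.951568, sin(θ/2) ≈ 0.307439.
With a = amp(|0⟩) = -0.9407 and b = amp(|1⟩) = 0.3392:
new amp(|0⟩) = (0.951568 - 0.307439i)·a = (-0.8951 + 0.2892i)
new amp(|1⟩) = (0.951568 + 0.307439i)·b = (0.3228 + 0.1043i)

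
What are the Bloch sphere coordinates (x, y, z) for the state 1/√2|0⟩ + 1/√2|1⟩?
(1, 0, 0)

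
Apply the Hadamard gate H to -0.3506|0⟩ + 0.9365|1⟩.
0.4143|0⟩ - 0.9101|1⟩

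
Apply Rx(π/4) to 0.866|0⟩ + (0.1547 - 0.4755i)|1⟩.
(0.6181 - 0.0592i)|0⟩ + (0.1429 - 0.7707i)|1⟩

Rx(π/4) = [[cos(θ/2), −i·sin(θ/2)], [−i·sin(θ/2), cos(θ/2)]]; θ = π/4, cos(θ/2) ≈ 0.92388, sin(θ/2) ≈ 0.382683.
With a = amp(|0⟩) = 0.866 and b = amp(|1⟩) = (0.1547 - 0.4755i):
new amp(|0⟩) = (0.92388)·a + (-0.382683i)·b = (0.6181 - 0.0592i)
new amp(|1⟩) = (-0.382683i)·a + (0.92388)·b = (0.1429 - 0.7707i)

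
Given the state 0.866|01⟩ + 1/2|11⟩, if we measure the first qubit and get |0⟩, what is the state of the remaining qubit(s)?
|1⟩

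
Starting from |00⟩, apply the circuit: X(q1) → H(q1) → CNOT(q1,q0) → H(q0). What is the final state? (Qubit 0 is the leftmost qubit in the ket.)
1/2|00⟩ - 1/2|01⟩ + 1/2|10⟩ + 1/2|11⟩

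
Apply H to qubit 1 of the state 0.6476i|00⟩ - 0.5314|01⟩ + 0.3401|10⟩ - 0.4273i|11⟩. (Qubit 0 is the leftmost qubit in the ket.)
(-0.3758 + 0.4579i)|00⟩ + (0.3758 + 0.4579i)|01⟩ + (0.2405 - 0.3021i)|10⟩ + (0.2405 + 0.3021i)|11⟩

H on qubit 1 mixes each pair of kets that differ only in qubit 1: amplitudes (a, b) of (|…0…⟩, |…1…⟩) become ((a + b)/√2, (a − b)/√2). Kets absent from the input have amplitude 0.
(|00⟩, |01⟩): (a, b) = (0.6476i, -0.5314) → ((-0.3758 + 0.4579i), (0.3758 + 0.4579i))
(|10⟩, |11⟩): (a, b) = (0.3401, -0.4273i) → ((0.2405 - 0.3021i), (0.2405 + 0.3021i))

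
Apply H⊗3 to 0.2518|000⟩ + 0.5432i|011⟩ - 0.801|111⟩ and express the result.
(-0.1942 + 0.1921i)|000⟩ + (0.3722 - 0.1921i)|001⟩ + (0.3722 - 0.1921i)|010⟩ + (-0.1942 + 0.1921i)|011⟩ + (0.3722 + 0.1921i)|100⟩ + (-0.1942 - 0.1921i)|101⟩ + (-0.1942 - 0.1921i)|110⟩ + (0.3722 + 0.1921i)|111⟩

H⊗3 gives amp(|y⟩) = (1/2√2) Σ_x (−1)^(x·y) amp(|x⟩), where x·y is the number of positions in which both x and y have a 1.
|000⟩: (0.2518 + 0.5432i - 0.801)/(2√2) = (-0.1942 + 0.1921i)
|001⟩: (0.2518 - 0.5432i + 0.801)/(2√2) = (0.3722 - 0.1921i)
|010⟩: (0.2518 - 0.5432i + 0.801)/(2√2) = (0.3722 - 0.1921i)
|011⟩: (0.2518 + 0.5432i - 0.801)/(2√2) = (-0.1942 + 0.1921i)
|100⟩: (0.2518 + 0.5432i + 0.801)/(2√2) = (0.3722 + 0.1921i)
|101⟩: (0.2518 - 0.5432i - 0.801)/(2√2) = (-0.1942 - 0.1921i)
|110⟩: (0.2518 - 0.5432i - 0.801)/(2√2) = (-0.1942 - 0.1921i)
|111⟩: (0.2518 + 0.5432i + 0.801)/(2√2) = (0.3722 + 0.1921i)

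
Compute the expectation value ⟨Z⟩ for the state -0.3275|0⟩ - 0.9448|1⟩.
-0.7854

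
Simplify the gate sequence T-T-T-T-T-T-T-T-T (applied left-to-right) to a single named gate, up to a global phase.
T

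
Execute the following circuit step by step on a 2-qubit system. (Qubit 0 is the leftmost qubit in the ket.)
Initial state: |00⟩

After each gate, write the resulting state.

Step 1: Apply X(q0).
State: |10⟩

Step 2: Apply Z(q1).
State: |10⟩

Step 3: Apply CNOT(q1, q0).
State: |10⟩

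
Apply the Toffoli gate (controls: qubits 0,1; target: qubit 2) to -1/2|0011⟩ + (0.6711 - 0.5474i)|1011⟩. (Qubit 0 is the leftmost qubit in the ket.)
-1/2|0011⟩ + (0.6711 - 0.5474i)|1011⟩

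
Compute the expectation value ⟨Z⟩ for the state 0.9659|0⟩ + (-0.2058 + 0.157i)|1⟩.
0.866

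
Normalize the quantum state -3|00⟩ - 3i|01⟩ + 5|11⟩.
-0.4575|00⟩ - 0.4575i|01⟩ + 0.7625|11⟩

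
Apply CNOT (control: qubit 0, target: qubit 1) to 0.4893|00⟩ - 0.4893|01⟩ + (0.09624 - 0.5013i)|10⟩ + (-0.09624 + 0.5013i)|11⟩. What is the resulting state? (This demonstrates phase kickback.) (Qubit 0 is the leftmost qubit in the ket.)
0.4893|00⟩ - 0.4893|01⟩ + (-0.09624 + 0.5013i)|10⟩ + (0.09624 - 0.5013i)|11⟩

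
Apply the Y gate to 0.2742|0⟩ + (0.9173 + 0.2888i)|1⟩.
(0.2888 - 0.9173i)|0⟩ + 0.2742i|1⟩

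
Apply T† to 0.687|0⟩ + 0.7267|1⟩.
0.687|0⟩ + (0.5139 - 0.5139i)|1⟩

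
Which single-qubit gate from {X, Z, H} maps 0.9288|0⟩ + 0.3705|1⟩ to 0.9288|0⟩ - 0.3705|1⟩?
Z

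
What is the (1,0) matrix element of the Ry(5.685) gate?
0.2947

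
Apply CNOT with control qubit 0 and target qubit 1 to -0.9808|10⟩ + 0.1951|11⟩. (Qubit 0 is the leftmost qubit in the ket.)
0.1951|10⟩ - 0.9808|11⟩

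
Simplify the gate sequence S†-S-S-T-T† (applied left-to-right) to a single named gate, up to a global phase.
S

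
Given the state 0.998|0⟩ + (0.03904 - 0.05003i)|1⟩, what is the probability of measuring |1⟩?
0.004027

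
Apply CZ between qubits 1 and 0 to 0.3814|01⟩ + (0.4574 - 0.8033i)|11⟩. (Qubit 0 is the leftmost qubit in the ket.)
0.3814|01⟩ + (-0.4574 + 0.8033i)|11⟩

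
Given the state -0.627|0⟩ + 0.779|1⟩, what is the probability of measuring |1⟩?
0.6068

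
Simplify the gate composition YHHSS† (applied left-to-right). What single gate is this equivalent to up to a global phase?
Y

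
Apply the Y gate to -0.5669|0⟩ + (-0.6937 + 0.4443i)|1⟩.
(0.4443 + 0.6937i)|0⟩ - 0.5669i|1⟩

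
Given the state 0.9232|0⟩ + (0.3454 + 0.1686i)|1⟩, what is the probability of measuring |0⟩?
0.8523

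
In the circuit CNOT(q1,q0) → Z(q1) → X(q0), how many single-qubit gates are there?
2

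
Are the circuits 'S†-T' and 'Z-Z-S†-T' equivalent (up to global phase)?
Yes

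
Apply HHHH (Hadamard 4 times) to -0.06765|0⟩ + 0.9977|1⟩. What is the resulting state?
-0.06765|0⟩ + 0.9977|1⟩

H² = I, so an even number of Hadamards cancels: H^4 = I and the state is unchanged.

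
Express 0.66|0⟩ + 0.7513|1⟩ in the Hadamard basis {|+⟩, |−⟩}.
0.9979|+⟩ - 0.06456|−⟩

With |ψ⟩ = α|0⟩ + β|1⟩, the Hadamard-basis coefficients are ⟨+|ψ⟩ = (α + β)/√2 and ⟨−|ψ⟩ = (α − β)/√2.
Here α = 0.66, β = 0.7513: (α + β)/√2 = 0.9979, (α − β)/√2 = -0.06456.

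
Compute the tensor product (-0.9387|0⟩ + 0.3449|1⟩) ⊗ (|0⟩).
-0.9387|00⟩ + 0.3449|10⟩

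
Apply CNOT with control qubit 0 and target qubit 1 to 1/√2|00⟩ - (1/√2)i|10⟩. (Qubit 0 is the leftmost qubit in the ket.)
1/√2|00⟩ - (1/√2)i|11⟩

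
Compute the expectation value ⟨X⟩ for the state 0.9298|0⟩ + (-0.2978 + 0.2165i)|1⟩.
-0.5538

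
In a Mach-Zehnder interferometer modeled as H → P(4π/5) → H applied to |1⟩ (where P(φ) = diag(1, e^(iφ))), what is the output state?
(0.9045 - 0.2939i)|0⟩ + (0.09549 + 0.2939i)|1⟩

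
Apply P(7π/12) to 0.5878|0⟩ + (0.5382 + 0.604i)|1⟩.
0.5878|0⟩ + (-0.7227 + 0.3635i)|1⟩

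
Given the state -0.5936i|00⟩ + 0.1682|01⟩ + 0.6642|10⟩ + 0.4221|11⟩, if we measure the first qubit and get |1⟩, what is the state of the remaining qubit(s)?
0.844|0⟩ + 0.5364|1⟩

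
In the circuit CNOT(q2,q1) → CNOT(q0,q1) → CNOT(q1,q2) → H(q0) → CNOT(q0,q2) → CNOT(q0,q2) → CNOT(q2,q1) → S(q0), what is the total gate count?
8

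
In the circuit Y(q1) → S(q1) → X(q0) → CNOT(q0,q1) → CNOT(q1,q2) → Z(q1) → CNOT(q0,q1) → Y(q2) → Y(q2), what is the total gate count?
9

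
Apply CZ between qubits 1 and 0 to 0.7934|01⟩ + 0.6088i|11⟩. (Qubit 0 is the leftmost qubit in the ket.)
0.7934|01⟩ - 0.6088i|11⟩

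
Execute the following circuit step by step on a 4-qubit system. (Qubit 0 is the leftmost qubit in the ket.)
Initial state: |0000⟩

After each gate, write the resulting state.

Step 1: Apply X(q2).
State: |0010⟩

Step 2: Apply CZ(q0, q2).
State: |0010⟩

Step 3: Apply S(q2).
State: i|0010⟩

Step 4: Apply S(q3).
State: i|0010⟩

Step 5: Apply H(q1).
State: (1/√2)i|0010⟩ + (1/√2)i|0110⟩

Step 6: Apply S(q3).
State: (1/√2)i|0010⟩ + (1/√2)i|0110⟩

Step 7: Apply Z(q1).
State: (1/√2)i|0010⟩ - (1/√2)i|0110⟩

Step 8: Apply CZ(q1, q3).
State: (1/√2)i|0010⟩ - (1/√2)i|0110⟩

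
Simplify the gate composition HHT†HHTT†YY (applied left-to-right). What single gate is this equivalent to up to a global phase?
T†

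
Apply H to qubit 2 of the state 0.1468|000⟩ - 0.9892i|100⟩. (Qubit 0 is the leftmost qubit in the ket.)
0.1038|000⟩ + 0.1038|001⟩ - 0.6995i|100⟩ - 0.6995i|101⟩

H on qubit 2 mixes each pair of kets that differ only in qubit 2: amplitudes (a, b) of (|…0…⟩, |…1…⟩) become ((a + b)/√2, (a − b)/√2). Kets absent from the input have amplitude 0.
(|000⟩, |001⟩): (a, b) = (0.1468, 0) → (0.1038, 0.1038)
(|100⟩, |101⟩): (a, b) = (-0.9892i, 0) → (-0.6995i, -0.6995i)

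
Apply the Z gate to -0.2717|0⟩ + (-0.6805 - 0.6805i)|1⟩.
-0.2717|0⟩ + (0.6805 + 0.6805i)|1⟩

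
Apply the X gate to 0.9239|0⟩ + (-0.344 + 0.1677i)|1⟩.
(-0.344 + 0.1677i)|0⟩ + 0.9239|1⟩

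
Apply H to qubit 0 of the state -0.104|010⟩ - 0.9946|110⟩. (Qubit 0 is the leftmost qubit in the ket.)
-0.7768|010⟩ + 0.6297|110⟩

H on qubit 0 mixes each pair of kets that differ only in qubit 0: amplitudes (a, b) of (|…0…⟩, |…1…⟩) become ((a + b)/√2, (a − b)/√2). Kets absent from the input have amplitude 0.
(|010⟩, |110⟩): (a, b) = (-0.104, -0.9946) → (-0.7768, 0.6297)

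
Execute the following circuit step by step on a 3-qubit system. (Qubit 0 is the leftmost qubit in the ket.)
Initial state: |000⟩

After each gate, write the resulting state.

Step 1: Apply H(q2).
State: 1/√2|000⟩ + 1/√2|001⟩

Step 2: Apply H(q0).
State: 1/2|000⟩ + 1/2|001⟩ + 1/2|100⟩ + 1/2|101⟩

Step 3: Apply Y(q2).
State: -(1/2)i|000⟩ + (1/2)i|001⟩ - (1/2)i|100⟩ + (1/2)i|101⟩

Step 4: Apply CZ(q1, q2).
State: -(1/2)i|000⟩ + (1/2)i|001⟩ - (1/2)i|100⟩ + (1/2)i|101⟩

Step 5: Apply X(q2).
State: (1/2)i|000⟩ - (1/2)i|001⟩ + (1/2)i|100⟩ - (1/2)i|101⟩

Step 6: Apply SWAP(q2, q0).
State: (1/2)i|000⟩ + (1/2)i|001⟩ - (1/2)i|100⟩ - (1/2)i|101⟩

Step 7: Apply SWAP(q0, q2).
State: (1/2)i|000⟩ - (1/2)i|001⟩ + (1/2)i|100⟩ - (1/2)i|101⟩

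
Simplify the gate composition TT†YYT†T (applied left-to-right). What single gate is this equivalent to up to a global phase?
I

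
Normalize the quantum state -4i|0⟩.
-i|0⟩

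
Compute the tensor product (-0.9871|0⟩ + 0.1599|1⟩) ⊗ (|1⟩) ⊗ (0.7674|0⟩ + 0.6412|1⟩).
-0.7575|010⟩ - 0.6329|011⟩ + 0.1227|110⟩ + 0.1025|111⟩

amp(|b₁b₂…⟩) = product of the factor amplitudes for bits b₁, b₂, …; only kets whose every factor amplitude is nonzero survive.
|010⟩: (-0.9871)(1)(0.7674) = -0.7575
|011⟩: (-0.9871)(1)(0.6412) = -0.6329
|110⟩: (0.1599)(1)(0.7674) = 0.1227
|111⟩: (0.1599)(1)(0.6412) = 0.1025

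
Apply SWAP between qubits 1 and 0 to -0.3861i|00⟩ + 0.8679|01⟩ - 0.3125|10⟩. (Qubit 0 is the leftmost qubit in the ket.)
-0.3861i|00⟩ - 0.3125|01⟩ + 0.8679|10⟩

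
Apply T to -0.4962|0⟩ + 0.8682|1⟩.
-0.4962|0⟩ + (0.6139 + 0.6139i)|1⟩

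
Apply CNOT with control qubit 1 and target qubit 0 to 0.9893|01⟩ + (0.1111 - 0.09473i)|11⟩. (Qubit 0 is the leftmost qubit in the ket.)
(0.1111 - 0.09473i)|01⟩ + 0.9893|11⟩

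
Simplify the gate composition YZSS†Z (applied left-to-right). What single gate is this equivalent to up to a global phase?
Y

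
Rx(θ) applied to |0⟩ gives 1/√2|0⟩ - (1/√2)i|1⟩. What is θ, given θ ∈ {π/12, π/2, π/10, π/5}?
π/2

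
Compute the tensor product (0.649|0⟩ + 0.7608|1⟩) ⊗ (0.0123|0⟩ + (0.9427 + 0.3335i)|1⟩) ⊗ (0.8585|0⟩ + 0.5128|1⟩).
0.006853|000⟩ + 0.004094|001⟩ + (0.5252 + 0.1858i)|010⟩ + (0.3137 + 0.111i)|011⟩ + 0.008034|100⟩ + 0.004799|101⟩ + (0.6157 + 0.2178i)|110⟩ + (0.3678 + 0.1301i)|111⟩

amp(|b₁b₂…⟩) = product of the factor amplitudes for bits b₁, b₂, …; only kets whose every factor amplitude is nonzero survive.
|000⟩: (0.649)(0.0123)(0.8585) = 0.006853
|001⟩: (0.649)(0.0123)(0.5128) = 0.004094
|010⟩: (0.649)(0.9427 + 0.3335i)(0.8585) = (0.5252 + 0.1858i)
|011⟩: (0.649)(0.9427 + 0.3335i)(0.5128) = (0.3137 + 0.111i)
|100⟩: (0.7608)(0.0123)(0.8585) = 0.008034
|101⟩: (0.7608)(0.0123)(0.5128) = 0.004799
|110⟩: (0.7608)(0.9427 + 0.3335i)(0.8585) = (0.6157 + 0.2178i)
|111⟩: (0.7608)(0.9427 + 0.3335i)(0.5128) = (0.3678 + 0.1301i)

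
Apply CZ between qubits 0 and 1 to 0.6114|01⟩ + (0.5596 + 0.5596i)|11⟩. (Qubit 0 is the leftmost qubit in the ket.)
0.6114|01⟩ + (-0.5596 - 0.5596i)|11⟩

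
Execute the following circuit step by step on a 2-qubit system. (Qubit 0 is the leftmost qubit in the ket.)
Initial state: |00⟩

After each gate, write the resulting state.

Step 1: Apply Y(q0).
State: i|10⟩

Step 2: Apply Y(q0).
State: |00⟩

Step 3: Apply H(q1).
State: 1/√2|00⟩ + 1/√2|01⟩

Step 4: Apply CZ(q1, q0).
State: 1/√2|00⟩ + 1/√2|01⟩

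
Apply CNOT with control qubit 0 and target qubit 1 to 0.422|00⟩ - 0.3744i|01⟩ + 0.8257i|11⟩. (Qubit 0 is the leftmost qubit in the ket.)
0.422|00⟩ - 0.3744i|01⟩ + 0.8257i|10⟩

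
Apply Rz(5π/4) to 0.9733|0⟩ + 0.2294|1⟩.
(-0.3725 - 0.8992i)|0⟩ + (-0.08779 + 0.2119i)|1⟩

Rz(5π/4) = [[e^(−iθ/2), 0], [0, e^(iθ/2)]] with e^(±iθ/2) = cos(θ/2) ± i·sin(θ/2); θ = 5π/4, cos(θ/2) ≈ -0.382683, sin(θ/2) ≈ 0.92388.
With a = amp(|0⟩) = 0.9733 and b = amp(|1⟩) = 0.2294:
new amp(|0⟩) = (-0.382683 - 0.92388i)·a = (-0.3725 - 0.8992i)
new amp(|1⟩) = (-0.382683 + 0.92388i)·b = (-0.08779 + 0.2119i)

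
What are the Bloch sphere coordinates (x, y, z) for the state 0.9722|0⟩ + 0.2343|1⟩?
(0.4556, 0, 0.8903)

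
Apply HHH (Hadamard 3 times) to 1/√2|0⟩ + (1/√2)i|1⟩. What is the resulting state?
(1/2 + (1/2)i)|0⟩ + (1/2 - (1/2)i)|1⟩

H² = I, so H^3 = H: a single Hadamard. With (a, b) = (1/√2, (1/√2)i), H gives ((a + b)/√2, (a − b)/√2) = ((1/2 + (1/2)i), (1/2 - (1/2)i)).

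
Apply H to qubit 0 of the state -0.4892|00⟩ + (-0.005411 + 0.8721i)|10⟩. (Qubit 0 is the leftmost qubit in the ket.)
(-0.3497 + 0.6167i)|00⟩ + (-0.3421 - 0.6167i)|10⟩

H on qubit 0 mixes each pair of kets that differ only in qubit 0: amplitudes (a, b) of (|…0…⟩, |…1…⟩) become ((a + b)/√2, (a − b)/√2). Kets absent from the input have amplitude 0.
(|00⟩, |10⟩): (a, b) = (-0.4892, (-0.005411 + 0.8721i)) → ((-0.3497 + 0.6167i), (-0.3421 - 0.6167i))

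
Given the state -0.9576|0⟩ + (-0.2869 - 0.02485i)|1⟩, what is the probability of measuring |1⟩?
0.08293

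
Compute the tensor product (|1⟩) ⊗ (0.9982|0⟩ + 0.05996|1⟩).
0.9982|10⟩ + 0.05996|11⟩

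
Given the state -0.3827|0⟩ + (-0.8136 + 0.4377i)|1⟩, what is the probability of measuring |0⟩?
0.1465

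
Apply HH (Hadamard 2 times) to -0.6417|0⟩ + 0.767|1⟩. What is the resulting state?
-0.6417|0⟩ + 0.767|1⟩

H² = I, so an even number of Hadamards cancels: H^2 = I and the state is unchanged.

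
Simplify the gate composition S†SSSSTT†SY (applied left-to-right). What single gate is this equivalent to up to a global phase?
Y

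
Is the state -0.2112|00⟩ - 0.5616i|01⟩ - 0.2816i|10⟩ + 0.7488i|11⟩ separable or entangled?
Entangled

Writing the state as a|00⟩ + b|01⟩ + c|10⟩ + d|11⟩, it is a product state iff ad − bc = 0.
Here (a, b, c, d) = (-0.2112, -0.5616i, -0.2816i, 0.7488i): ad − bc = (-0.2112)(0.7488i) − (-0.5616i)(-0.2816i) = (0.1581 - 0.1581i) ≠ 0, so the state is entangled.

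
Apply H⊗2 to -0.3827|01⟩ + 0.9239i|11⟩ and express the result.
(-0.1914 + 0.462i)|00⟩ + (0.1914 - 0.462i)|01⟩ + (-0.1914 - 0.462i)|10⟩ + (0.1914 + 0.462i)|11⟩

H⊗2 gives amp(|y⟩) = (1/2) Σ_x (−1)^(x·y) amp(|x⟩), where x·y is the number of positions in which both x and y have a 1.
|00⟩: (-0.3827 + 0.9239i)/2 = (-0.1914 + 0.462i)
|01⟩: (0.3827 - 0.9239i)/2 = (0.1914 - 0.462i)
|10⟩: (-0.3827 - 0.9239i)/2 = (-0.1914 - 0.462i)
|11⟩: (0.3827 + 0.9239i)/2 = (0.1914 + 0.462i)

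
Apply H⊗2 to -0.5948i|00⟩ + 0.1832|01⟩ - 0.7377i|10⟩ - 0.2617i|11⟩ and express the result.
(0.0916 - 0.7971i)|00⟩ + (-0.0916 - 0.5354i)|01⟩ + (0.0916 + 0.2023i)|10⟩ + (-0.0916 - 0.0594i)|11⟩

H⊗2 gives amp(|y⟩) = (1/2) Σ_x (−1)^(x·y) amp(|x⟩), where x·y is the number of positions in which both x and y have a 1.
|00⟩: (-0.5948i + 0.1832 - 0.7377i - 0.2617i)/2 = (0.0916 - 0.7971i)
|01⟩: (-0.5948i - 0.1832 - 0.7377i + 0.2617i)/2 = (-0.0916 - 0.5354i)
|10⟩: (-0.5948i + 0.1832 + 0.7377i + 0.2617i)/2 = (0.0916 + 0.2023i)
|11⟩: (-0.5948i - 0.1832 + 0.7377i - 0.2617i)/2 = (-0.0916 - 0.0594i)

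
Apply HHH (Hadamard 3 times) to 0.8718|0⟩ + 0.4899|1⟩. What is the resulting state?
0.9629|0⟩ + 0.27|1⟩

H² = I, so H^3 = H: a single Hadamard. With (a, b) = (0.8718, 0.4899), H gives ((a + b)/√2, (a − b)/√2) = (0.9629, 0.27).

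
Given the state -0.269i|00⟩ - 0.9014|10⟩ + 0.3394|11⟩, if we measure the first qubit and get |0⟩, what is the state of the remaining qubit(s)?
-i|0⟩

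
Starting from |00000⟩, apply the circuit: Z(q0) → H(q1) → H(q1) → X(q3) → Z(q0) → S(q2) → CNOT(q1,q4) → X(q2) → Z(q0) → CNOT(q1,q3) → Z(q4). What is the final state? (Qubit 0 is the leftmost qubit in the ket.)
|00110⟩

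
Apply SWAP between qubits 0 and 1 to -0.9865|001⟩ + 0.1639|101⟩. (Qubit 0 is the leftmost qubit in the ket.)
-0.9865|001⟩ + 0.1639|011⟩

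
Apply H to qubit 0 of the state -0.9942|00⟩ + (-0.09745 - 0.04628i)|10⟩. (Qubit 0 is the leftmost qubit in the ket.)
(-0.7719 - 0.03272i)|00⟩ + (-0.6341 + 0.03272i)|10⟩

H on qubit 0 mixes each pair of kets that differ only in qubit 0: amplitudes (a, b) of (|…0…⟩, |…1…⟩) become ((a + b)/√2, (a − b)/√2). Kets absent from the input have amplitude 0.
(|00⟩, |10⟩): (a, b) = (-0.9942, (-0.09745 - 0.04628i)) → ((-0.7719 - 0.03272i), (-0.6341 + 0.03272i))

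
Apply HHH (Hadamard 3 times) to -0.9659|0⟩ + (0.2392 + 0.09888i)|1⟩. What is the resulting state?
(-0.5139 + 0.06992i)|0⟩ + (-0.8521 - 0.06992i)|1⟩

H² = I, so H^3 = H: a single Hadamard. With (a, b) = (-0.9659, (0.2392 + 0.09888i)), H gives ((a + b)/√2, (a − b)/√2) = ((-0.5139 + 0.06992i), (-0.8521 - 0.06992i)).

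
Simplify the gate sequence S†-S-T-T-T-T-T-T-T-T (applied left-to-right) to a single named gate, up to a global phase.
I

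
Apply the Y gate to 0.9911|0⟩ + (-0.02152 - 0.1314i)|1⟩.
(-0.1314 + 0.02152i)|0⟩ + 0.9911i|1⟩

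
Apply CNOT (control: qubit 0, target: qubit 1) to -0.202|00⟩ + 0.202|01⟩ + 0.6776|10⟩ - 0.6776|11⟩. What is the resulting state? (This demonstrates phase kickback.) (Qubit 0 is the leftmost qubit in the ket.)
-0.202|00⟩ + 0.202|01⟩ - 0.6776|10⟩ + 0.6776|11⟩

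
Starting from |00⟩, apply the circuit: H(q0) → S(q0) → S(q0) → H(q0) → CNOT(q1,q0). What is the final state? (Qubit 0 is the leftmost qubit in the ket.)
|10⟩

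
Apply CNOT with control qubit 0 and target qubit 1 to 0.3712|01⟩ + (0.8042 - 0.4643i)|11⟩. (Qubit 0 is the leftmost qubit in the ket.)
0.3712|01⟩ + (0.8042 - 0.4643i)|10⟩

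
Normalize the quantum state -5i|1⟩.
-i|1⟩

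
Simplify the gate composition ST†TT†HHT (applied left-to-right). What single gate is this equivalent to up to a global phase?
S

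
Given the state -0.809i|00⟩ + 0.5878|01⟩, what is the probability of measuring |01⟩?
0.3455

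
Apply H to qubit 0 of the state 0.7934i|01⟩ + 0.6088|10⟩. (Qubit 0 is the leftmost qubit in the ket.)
0.4305|00⟩ + 0.561i|01⟩ - 0.4305|10⟩ + 0.561i|11⟩

H on qubit 0 mixes each pair of kets that differ only in qubit 0: amplitudes (a, b) of (|…0…⟩, |…1…⟩) become ((a + b)/√2, (a − b)/√2). Kets absent from the input have amplitude 0.
(|00⟩, |10⟩): (a, b) = (0, 0.6088) → (0.4305, -0.4305)
(|01⟩, |11⟩): (a, b) = (0.7934i, 0) → (0.561i, 0.561i)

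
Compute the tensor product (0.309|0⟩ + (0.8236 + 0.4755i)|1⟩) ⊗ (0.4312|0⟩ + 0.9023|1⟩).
0.1332|00⟩ + 0.2788|01⟩ + (0.3551 + 0.205i)|10⟩ + (0.7431 + 0.429i)|11⟩

amp(|b₁b₂…⟩) = product of the factor amplitudes for bits b₁, b₂, …; only kets whose every factor amplitude is nonzero survive.
|00⟩: (0.309)(0.4312) = 0.1332
|01⟩: (0.309)(0.9023) = 0.2788
|10⟩: (0.8236 + 0.4755i)(0.4312) = (0.3551 + 0.205i)
|11⟩: (0.8236 + 0.4755i)(0.9023) = (0.7431 + 0.429i)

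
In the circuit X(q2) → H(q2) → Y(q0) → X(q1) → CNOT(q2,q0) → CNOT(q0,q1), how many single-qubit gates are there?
4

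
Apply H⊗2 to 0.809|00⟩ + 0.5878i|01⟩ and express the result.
(0.4045 + 0.2939i)|00⟩ + (0.4045 - 0.2939i)|01⟩ + (0.4045 + 0.2939i)|10⟩ + (0.4045 - 0.2939i)|11⟩

H⊗2 gives amp(|y⟩) = (1/2) Σ_x (−1)^(x·y) amp(|x⟩), where x·y is the number of positions in which both x and y have a 1.
|00⟩: (0.809 + 0.5878i)/2 = (0.4045 + 0.2939i)
|01⟩: (0.809 - 0.5878i)/2 = (0.4045 - 0.2939i)
|10⟩: (0.809 + 0.5878i)/2 = (0.4045 + 0.2939i)
|11⟩: (0.809 - 0.5878i)/2 = (0.4045 - 0.2939i)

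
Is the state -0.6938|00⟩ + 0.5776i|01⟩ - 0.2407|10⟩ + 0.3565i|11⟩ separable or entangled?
Entangled

Writing the state as a|00⟩ + b|01⟩ + c|10⟩ + d|11⟩, it is a product state iff ad − bc = 0.
Here (a, b, c, d) = (-0.6938, 0.5776i, -0.2407, 0.3565i): ad − bc = (-0.6938)(0.3565i) − (0.5776i)(-0.2407) = -0.1083i ≠ 0, so the state is entangled.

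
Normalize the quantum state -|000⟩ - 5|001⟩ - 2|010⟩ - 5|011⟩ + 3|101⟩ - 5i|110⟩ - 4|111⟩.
-0.09759|000⟩ - 0.488|001⟩ - 0.1952|010⟩ - 0.488|011⟩ + 0.2928|101⟩ - 0.488i|110⟩ - 0.3904|111⟩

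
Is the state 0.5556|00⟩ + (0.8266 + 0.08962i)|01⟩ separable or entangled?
Separable

Writing the state as a|00⟩ + b|01⟩ + c|10⟩ + d|11⟩, it is a product state iff ad − bc = 0.
Here (a, b, c, d) = (0.5556, (0.8266 + 0.08962i), 0, 0): ad − bc = (0.5556)(0) − (0.8266 + 0.08962i)(0) = 0, so the state is separable.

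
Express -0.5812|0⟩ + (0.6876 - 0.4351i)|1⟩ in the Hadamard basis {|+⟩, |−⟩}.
(0.07524 - 0.3077i)|+⟩ + (-0.8972 + 0.3077i)|−⟩

With |ψ⟩ = α|0⟩ + β|1⟩, the Hadamard-basis coefficients are ⟨+|ψ⟩ = (α + β)/√2 and ⟨−|ψ⟩ = (α − β)/√2.
Here α = -0.5812, β = (0.6876 - 0.4351i): (α + β)/√2 = (0.07524 - 0.3077i), (α − β)/√2 = (-0.8972 + 0.3077i).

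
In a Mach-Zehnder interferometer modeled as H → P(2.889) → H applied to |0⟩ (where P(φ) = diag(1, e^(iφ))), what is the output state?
(0.01587 + 0.125i)|0⟩ + (0.9841 - 0.125i)|1⟩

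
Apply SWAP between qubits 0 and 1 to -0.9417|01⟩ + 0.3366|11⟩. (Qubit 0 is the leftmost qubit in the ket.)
-0.9417|10⟩ + 0.3366|11⟩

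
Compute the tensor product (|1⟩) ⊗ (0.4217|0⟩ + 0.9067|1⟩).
0.4217|10⟩ + 0.9067|11⟩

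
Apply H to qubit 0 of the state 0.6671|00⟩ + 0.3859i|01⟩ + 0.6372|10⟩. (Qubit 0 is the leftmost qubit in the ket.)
0.9223|00⟩ + 0.2729i|01⟩ + 0.02114|10⟩ + 0.2729i|11⟩

H on qubit 0 mixes each pair of kets that differ only in qubit 0: amplitudes (a, b) of (|…0…⟩, |…1…⟩) become ((a + b)/√2, (a − b)/√2). Kets absent from the input have amplitude 0.
(|00⟩, |10⟩): (a, b) = (0.6671, 0.6372) → (0.9223, 0.02114)
(|01⟩, |11⟩): (a, b) = (0.3859i, 0) → (0.2729i, 0.2729i)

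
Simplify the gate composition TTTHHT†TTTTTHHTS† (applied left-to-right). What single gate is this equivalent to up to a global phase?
S†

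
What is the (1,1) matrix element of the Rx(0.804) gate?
0.9203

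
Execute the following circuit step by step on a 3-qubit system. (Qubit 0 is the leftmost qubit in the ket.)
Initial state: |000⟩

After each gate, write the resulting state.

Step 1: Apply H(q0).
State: 1/√2|000⟩ + 1/√2|100⟩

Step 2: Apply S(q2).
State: 1/√2|000⟩ + 1/√2|100⟩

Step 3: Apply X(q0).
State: 1/√2|000⟩ + 1/√2|100⟩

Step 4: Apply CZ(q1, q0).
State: 1/√2|000⟩ + 1/√2|100⟩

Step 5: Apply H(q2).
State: 1/2|000⟩ + 1/2|001⟩ + 1/2|100⟩ + 1/2|101⟩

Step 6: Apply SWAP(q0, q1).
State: 1/2|000⟩ + 1/2|001⟩ + 1/2|010⟩ + 1/2|011⟩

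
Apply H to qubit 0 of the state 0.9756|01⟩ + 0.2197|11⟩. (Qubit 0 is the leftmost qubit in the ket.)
0.8452|01⟩ + 0.5345|11⟩

H on qubit 0 mixes each pair of kets that differ only in qubit 0: amplitudes (a, b) of (|…0…⟩, |…1…⟩) become ((a + b)/√2, (a − b)/√2). Kets absent from the input have amplitude 0.
(|01⟩, |11⟩): (a, b) = (0.9756, 0.2197) → (0.8452, 0.5345)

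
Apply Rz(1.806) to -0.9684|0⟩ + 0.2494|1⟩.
(-0.5997 + 0.7604i)|0⟩ + (0.1544 + 0.1958i)|1⟩

Rz(1.806) = [[e^(−iθ/2), 0], [0, e^(iθ/2)]] with e^(±iθ/2) = cos(θ/2) ± i·sin(θ/2); θ = 1.806, cos(θ/2) ≈ 0.619257, sin(θ/2) ≈ 0.785188.
With a = amp(|0⟩) = -0.9684 and b = amp(|1⟩) = 0.2494:
new amp(|0⟩) = (0.619257 - 0.785188i)·a = (-0.5997 + 0.7604i)
new amp(|1⟩) = (0.619257 + 0.785188i)·b = (0.1544 + 0.1958i)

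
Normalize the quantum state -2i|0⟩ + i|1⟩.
-0.8944i|0⟩ + (1/√5)i|1⟩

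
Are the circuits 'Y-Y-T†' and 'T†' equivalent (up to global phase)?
Yes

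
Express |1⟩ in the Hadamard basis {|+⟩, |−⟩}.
1/√2|+⟩ - 1/√2|−⟩

With |ψ⟩ = α|0⟩ + β|1⟩, the Hadamard-basis coefficients are ⟨+|ψ⟩ = (α + β)/√2 and ⟨−|ψ⟩ = (α − β)/√2.
Here α = 0, β = 1: (α + β)/√2 = 1/√2, (α − β)/√2 = -1/√2.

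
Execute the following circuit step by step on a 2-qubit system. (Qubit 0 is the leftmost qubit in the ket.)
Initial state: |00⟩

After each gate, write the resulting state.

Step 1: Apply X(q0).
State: |10⟩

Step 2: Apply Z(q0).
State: -|10⟩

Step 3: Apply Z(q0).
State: |10⟩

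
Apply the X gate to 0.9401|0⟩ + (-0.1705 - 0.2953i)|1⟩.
(-0.1705 - 0.2953i)|0⟩ + 0.9401|1⟩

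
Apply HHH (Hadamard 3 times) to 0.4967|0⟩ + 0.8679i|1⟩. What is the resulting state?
(0.3512 + 0.6137i)|0⟩ + (0.3512 - 0.6137i)|1⟩

H² = I, so H^3 = H: a single Hadamard. With (a, b) = (0.4967, 0.8679i), H gives ((a + b)/√2, (a − b)/√2) = ((0.3512 + 0.6137i), (0.3512 - 0.6137i)).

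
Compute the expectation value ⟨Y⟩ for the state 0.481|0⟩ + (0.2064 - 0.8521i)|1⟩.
-0.8197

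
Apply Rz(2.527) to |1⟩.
(0.3025 + 0.9532i)|1⟩

Rz(2.527) = [[e^(−iθ/2), 0], [0, e^(iθ/2)]] with e^(±iθ/2) = cos(θ/2) ± i·sin(θ/2); θ = 2.527, cos(θ/2) ≈ 0.302483, sin(θ/2) ≈ 0.953155.
With a = amp(|0⟩) = 0 and b = amp(|1⟩) = 1:
new amp(|0⟩) = (0.302483 - 0.953155i)·a = 0
new amp(|1⟩) = (0.302483 + 0.953155i)·b = (0.3025 + 0.9532i)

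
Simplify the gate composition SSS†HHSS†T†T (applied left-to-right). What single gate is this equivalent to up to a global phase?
S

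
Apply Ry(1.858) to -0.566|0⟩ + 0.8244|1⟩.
-0.9992|0⟩ + 0.04014|1⟩

Ry(1.858) = [[cos(θ/2), −sin(θ/2)], [sin(θ/2), cos(θ/2)]]; θ = 1.858, cos(θ/2) ≈ 0.598635, sin(θ/2) ≈ 0.801022.
With a = amp(|0⟩) = -0.566 and b = amp(|1⟩) = 0.8244:
new amp(|0⟩) = (0.598635)·a + (-0.801022)·b = -0.9992
new amp(|1⟩) = (0.801022)·a + (0.598635)·b = 0.04014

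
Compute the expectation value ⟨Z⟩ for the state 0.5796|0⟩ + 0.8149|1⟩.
-0.3281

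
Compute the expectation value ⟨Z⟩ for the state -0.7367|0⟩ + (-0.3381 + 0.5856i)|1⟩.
0.08549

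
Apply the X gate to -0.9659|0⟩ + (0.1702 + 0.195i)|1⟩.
(0.1702 + 0.195i)|0⟩ - 0.9659|1⟩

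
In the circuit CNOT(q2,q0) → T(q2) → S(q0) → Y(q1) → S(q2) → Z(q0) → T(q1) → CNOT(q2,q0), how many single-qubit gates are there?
6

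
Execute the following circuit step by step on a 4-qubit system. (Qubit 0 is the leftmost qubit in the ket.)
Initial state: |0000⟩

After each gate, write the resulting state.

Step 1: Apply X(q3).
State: |0001⟩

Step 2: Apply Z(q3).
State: -|0001⟩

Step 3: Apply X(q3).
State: -|0000⟩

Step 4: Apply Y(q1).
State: -i|0100⟩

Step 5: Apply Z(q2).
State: -i|0100⟩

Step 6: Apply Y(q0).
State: |1100⟩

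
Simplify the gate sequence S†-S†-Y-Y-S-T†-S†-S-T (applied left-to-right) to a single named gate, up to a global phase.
S†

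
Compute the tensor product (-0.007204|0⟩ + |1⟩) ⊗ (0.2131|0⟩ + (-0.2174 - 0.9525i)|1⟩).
-0.001535|00⟩ + (0.001566 + 0.006862i)|01⟩ + 0.2131|10⟩ + (-0.2174 - 0.9525i)|11⟩

amp(|b₁b₂…⟩) = product of the factor amplitudes for bits b₁, b₂, …; only kets whose every factor amplitude is nonzero survive.
|00⟩: (-0.007204)(0.2131) = -0.001535
|01⟩: (-0.007204)(-0.2174 - 0.9525i) = (0.001566 + 0.006862i)
|10⟩: (1)(0.2131) = 0.2131
|11⟩: (1)(-0.2174 - 0.9525i) = (-0.2174 - 0.9525i)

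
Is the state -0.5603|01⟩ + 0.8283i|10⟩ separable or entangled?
Entangled

Writing the state as a|00⟩ + b|01⟩ + c|10⟩ + d|11⟩, it is a product state iff ad − bc = 0.
Here (a, b, c, d) = (0, -0.5603, 0.8283i, 0): ad − bc = (0)(0) − (-0.5603)(0.8283i) = 0.4641i ≠ 0, so the state is entangled.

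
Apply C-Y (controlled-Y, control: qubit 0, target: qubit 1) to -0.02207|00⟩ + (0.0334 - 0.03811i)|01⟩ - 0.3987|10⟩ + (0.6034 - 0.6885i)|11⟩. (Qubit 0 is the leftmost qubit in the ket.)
-0.02207|00⟩ + (0.0334 - 0.03811i)|01⟩ + (-0.6885 - 0.6034i)|10⟩ - 0.3987i|11⟩

C-Y leaves the control-|0⟩ kets |00⟩, |01⟩ unchanged and applies Y to qubit 1 on the control-|1⟩ pair (|10⟩, |11⟩).
Y = [[0, -i], [i, 0]].
With a = amp(|10⟩) = -0.3987 and b = amp(|11⟩) = (0.6034 - 0.6885i):
new amp(|10⟩) = (-i)·b = (-0.6885 - 0.6034i)
new amp(|11⟩) = (i)·a = -0.3987i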